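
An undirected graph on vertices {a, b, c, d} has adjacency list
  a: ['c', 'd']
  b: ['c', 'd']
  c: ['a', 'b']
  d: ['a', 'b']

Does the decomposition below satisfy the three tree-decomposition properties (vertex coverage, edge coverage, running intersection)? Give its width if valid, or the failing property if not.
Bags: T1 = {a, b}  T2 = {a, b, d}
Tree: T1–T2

A tree decomposition must satisfy three properties: every vertex lies in some bag; for every edge, both endpoints lie together in some bag; and for every vertex, the bags containing it form a connected subtree. Here vertex c appears in no bag, so the decomposition is invalid.

No — vertex c appears in no bag.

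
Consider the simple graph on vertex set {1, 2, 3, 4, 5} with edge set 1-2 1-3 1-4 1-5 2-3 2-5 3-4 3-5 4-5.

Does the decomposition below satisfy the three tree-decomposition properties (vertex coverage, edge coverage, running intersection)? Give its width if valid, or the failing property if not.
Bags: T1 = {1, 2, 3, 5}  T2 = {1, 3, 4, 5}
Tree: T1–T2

Yes; width 3.

Checking the three conditions: (i) the bags cover all of {1, 2, 3, 4, 5}; (ii) for each edge, some bag contains both endpoints; (iii) the bags containing any fixed vertex form a subtree. All hold, so the decomposition is valid with width 4 − 1 = 3.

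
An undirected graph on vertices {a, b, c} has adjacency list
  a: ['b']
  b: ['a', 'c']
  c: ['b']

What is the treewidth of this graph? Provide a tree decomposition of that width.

Treewidth 1.
One optimal decomposition is:
Bags: B1 = {b, c}  B2 = {a, b}
Tree: B1–B2

Each bag holds 2 vertices, so the decomposition has width 1, which upper-bounds the treewidth. G has an edge, so its treewidth is at least 1. Hence tw(G) = 1 exactly.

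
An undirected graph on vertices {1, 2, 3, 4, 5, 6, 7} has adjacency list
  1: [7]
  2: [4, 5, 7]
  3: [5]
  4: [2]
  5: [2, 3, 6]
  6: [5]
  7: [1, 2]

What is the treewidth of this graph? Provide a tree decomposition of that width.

Every bag has size at most 2, so the width is 2 − 1 = 1 and tw(G) ≤ 1. G has an edge, so its treewidth is at least 1. The upper and lower bounds meet at 1, so that is the treewidth.

Treewidth 1.
One optimal decomposition is:
Bags: B1 = {2, 5}  B2 = {2, 7}  B3 = {3, 5}  B4 = {5, 6}  B5 = {1, 7}  B6 = {2, 4}
Tree: B1–B2, B1–B3, B1–B4, B2–B5, B1–B6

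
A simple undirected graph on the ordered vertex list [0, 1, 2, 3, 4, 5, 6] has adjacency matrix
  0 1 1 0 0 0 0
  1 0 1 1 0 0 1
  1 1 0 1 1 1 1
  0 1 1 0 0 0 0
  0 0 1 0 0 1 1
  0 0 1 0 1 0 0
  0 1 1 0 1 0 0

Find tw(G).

A width-2 tree decomposition is:
Bags: B1 = {2, 4, 5}  B2 = {2, 4, 6}  B3 = {1, 2, 6}  B4 = {0, 1, 2}  B5 = {1, 2, 3}
Tree: B1–B2, B2–B3, B3–B4, B4–B5
Each bag holds 3 vertices, so the decomposition has width 2, which upper-bounds the treewidth. For the lower bound, the 3 vertices {0, 1, 2} are pairwise adjacent, and any tree decomposition puts a clique entirely inside one bag — forcing width ≥ 2. Therefore the treewidth is 2.

2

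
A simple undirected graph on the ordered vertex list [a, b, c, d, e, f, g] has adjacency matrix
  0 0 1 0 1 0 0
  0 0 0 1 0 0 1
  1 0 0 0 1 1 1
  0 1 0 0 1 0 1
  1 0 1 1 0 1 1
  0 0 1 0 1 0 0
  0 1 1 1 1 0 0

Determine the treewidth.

A width-2 tree decomposition is:
Bags: B1 = {c, e, g}  B2 = {d, e, g}  B3 = {a, c, e}  B4 = {c, e, f}  B5 = {b, d, g}
Tree: B1–B2, B1–B3, B1–B4, B2–B5
Every bag has size at most 3, so the width is 3 − 1 = 2 and tw(G) ≤ 2. For the lower bound, the 3 vertices {d, e, g} are pairwise adjacent, and any tree decomposition puts a clique entirely inside one bag — forcing width ≥ 2. Hence tw(G) = 2 exactly.

2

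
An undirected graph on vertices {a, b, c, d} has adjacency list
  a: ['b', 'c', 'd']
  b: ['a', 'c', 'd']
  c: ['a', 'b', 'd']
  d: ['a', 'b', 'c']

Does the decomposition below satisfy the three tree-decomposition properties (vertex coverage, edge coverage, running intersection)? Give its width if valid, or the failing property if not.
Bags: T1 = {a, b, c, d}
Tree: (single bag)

Checking the three conditions: (i) the bags cover all of {a, b, c, d}; (ii) for each edge, some bag contains both endpoints; (iii) the bags containing any fixed vertex form a subtree. All hold, so the decomposition is valid with width 4 − 1 = 3.

Yes; width 3.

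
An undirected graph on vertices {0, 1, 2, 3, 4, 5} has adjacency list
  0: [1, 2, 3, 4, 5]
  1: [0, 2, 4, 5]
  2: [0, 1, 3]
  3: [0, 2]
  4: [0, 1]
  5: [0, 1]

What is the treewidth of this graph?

2

A width-2 tree decomposition is:
Bags: B1 = {0, 1, 2}  B2 = {0, 1, 5}  B3 = {0, 1, 4}  B4 = {0, 2, 3}
Tree: B1–B2, B1–B3, B1–B4
Every bag has size at most 3, so the width is 3 − 1 = 2 and tw(G) ≤ 2. Conversely, {0, 1, 2} is a clique of size 3, and the vertices of any clique must share a bag in every tree decomposition; so some bag has ≥ 3 vertices and tw(G) ≥ 2. Therefore the treewidth is 2.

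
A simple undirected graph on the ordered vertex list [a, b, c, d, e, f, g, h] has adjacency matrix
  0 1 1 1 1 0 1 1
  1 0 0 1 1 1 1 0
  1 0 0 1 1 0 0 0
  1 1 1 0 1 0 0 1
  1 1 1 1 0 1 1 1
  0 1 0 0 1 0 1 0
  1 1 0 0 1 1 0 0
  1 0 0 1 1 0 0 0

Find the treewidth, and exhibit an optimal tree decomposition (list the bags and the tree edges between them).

Treewidth 3.
Bags: B1 = {a, b, d, e}  B2 = {a, b, e, g}  B3 = {a, c, d, e}  B4 = {a, d, e, h}  B5 = {b, e, f, g}
Tree: B1–B2, B1–B3, B3–B4, B2–B5

The largest bag has 4 vertices, giving width 3; this decomposition certifies tw(G) ≤ 3. On the other hand G contains the 4-clique {a, d, e, h}. A clique must lie in a single bag of any decomposition, so no decomposition can have width below 3. Combining the bounds, tw(G) = 3.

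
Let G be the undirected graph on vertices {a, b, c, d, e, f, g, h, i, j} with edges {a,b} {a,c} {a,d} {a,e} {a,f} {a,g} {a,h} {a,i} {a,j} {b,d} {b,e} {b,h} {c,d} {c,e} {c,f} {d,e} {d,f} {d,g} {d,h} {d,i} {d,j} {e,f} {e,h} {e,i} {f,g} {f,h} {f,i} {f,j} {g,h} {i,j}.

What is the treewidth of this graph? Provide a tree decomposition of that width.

Every bag has size at most 5, so the width is 5 − 1 = 4 and tw(G) ≤ 4. On the other hand G contains the 5-clique {a, d, f, g, h}. A clique must lie in a single bag of any decomposition, so no decomposition can have width below 4. Combining the bounds, tw(G) = 4.

Treewidth 4.
One such decomposition:
Bags: B1 = {a, d, e, f, h}  B2 = {a, d, e, f, i}  B3 = {a, c, d, e, f}  B4 = {a, d, f, g, h}  B5 = {a, b, d, e, h}  B6 = {a, d, f, i, j}
Tree: B1–B2, B1–B3, B1–B4, B1–B5, B2–B6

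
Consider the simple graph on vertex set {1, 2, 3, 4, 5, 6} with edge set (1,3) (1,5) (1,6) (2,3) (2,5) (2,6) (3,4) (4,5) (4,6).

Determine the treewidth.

A width-3 tree decomposition is:
Bags: B1 = {1, 2, 3, 4}  B2 = {1, 2, 4, 5}  B3 = {1, 2, 4, 6}
Tree: B1–B2, B2–B3
The largest bag has 4 vertices, giving width 3; this decomposition certifies tw(G) ≤ 3. For the lower bound: the 4 vertex sets {3,4}, {1,5}, {2}, {6} are disjoint, each induces a connected subgraph, and every pair is joined by at least one edge of G. Contracting each set to a single vertex therefore yields K_{4} as a minor, and since treewidth is minor-monotone, tw(G) ≥ tw(K_{4}) = 3. Hence tw(G) = 3 exactly.

3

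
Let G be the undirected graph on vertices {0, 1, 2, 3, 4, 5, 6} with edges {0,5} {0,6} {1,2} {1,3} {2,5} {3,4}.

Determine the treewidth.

1

A width-1 tree decomposition is:
Bags: B1 = {3, 4}  B2 = {1, 3}  B3 = {1, 2}  B4 = {2, 5}  B5 = {0, 5}  B6 = {0, 6}
Tree: B1–B2, B2–B3, B3–B4, B4–B5, B5–B6
Each bag holds 2 vertices, so the decomposition has width 1, which upper-bounds the treewidth. G has an edge, so its treewidth is at least 1. Combining the bounds, tw(G) = 1.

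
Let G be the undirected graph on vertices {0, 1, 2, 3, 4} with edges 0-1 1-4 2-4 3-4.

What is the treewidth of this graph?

A width-1 tree decomposition is:
Bags: B1 = {1, 4}  B2 = {0, 1}  B3 = {3, 4}  B4 = {2, 4}
Tree: B1–B2, B1–B3, B1–B4
Every bag has size at most 2, so the width is 2 − 1 = 1 and tw(G) ≤ 1. Any graph with an edge has treewidth ≥ 1, and G has the edge 1–4. The upper and lower bounds meet at 1, so that is the treewidth.

1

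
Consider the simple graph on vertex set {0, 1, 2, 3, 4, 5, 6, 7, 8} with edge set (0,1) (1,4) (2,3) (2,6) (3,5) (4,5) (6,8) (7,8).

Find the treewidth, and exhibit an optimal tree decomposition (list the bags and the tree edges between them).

Every bag has size at most 2, so the width is 2 − 1 = 1 and tw(G) ≤ 1. Any graph with an edge has treewidth ≥ 1, and G has the edge 0–1. Hence tw(G) = 1 exactly.

Treewidth 1.
Bags: B1 = {0, 1}  B2 = {1, 4}  B3 = {4, 5}  B4 = {3, 5}  B5 = {2, 3}  B6 = {2, 6}  B7 = {6, 8}  B8 = {7, 8}
Tree: B1–B2, B2–B3, B3–B4, B4–B5, B5–B6, B6–B7, B7–B8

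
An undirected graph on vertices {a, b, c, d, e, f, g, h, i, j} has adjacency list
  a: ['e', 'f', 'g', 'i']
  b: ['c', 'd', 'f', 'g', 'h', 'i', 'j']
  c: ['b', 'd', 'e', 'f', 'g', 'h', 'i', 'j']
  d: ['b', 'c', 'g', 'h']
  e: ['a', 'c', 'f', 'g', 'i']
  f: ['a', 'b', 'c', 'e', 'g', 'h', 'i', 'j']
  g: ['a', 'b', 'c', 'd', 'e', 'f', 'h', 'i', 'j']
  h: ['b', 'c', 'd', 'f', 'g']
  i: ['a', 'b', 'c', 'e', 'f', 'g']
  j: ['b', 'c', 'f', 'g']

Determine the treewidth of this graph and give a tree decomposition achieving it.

Treewidth 4.
One optimal decomposition is:
Bags: B1 = {c, e, f, g, i}  B2 = {b, c, f, g, i}  B3 = {b, c, f, g, j}  B4 = {b, c, f, g, h}  B5 = {a, e, f, g, i}  B6 = {b, c, d, g, h}
Tree: B1–B2, B2–B3, B2–B4, B1–B5, B4–B6

The largest bag has 5 vertices, giving width 4; this decomposition certifies tw(G) ≤ 4. For the lower bound, the 5 vertices {b, c, d, g, h} are pairwise adjacent, and any tree decomposition puts a clique entirely inside one bag — forcing width ≥ 4. Hence tw(G) = 4 exactly.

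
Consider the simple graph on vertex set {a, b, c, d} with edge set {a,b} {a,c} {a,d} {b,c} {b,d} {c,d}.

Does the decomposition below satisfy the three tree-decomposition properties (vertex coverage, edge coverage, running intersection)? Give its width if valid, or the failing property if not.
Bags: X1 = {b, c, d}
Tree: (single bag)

A tree decomposition must satisfy three properties: every vertex lies in some bag; for every edge, both endpoints lie together in some bag; and for every vertex, the bags containing it form a connected subtree. Here vertex a appears in no bag, so the decomposition is invalid.

No — vertex a appears in no bag.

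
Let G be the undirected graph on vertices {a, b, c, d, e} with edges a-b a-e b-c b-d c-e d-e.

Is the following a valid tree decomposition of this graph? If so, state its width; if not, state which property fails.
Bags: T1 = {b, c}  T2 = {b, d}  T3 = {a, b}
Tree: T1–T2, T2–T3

No — vertex e appears in no bag.

A tree decomposition must satisfy three properties: every vertex lies in some bag; for every edge, both endpoints lie together in some bag; and for every vertex, the bags containing it form a connected subtree. Here vertex e appears in no bag, so the decomposition is invalid.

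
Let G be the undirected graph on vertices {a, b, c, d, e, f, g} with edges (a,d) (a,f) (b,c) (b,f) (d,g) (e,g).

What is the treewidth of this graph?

1

A width-1 tree decomposition is:
Bags: B1 = {b, c}  B2 = {b, f}  B3 = {a, f}  B4 = {a, d}  B5 = {d, g}  B6 = {e, g}
Tree: B1–B2, B2–B3, B3–B4, B4–B5, B5–B6
Every bag has size at most 2, so the width is 2 − 1 = 1 and tw(G) ≤ 1. Since G has at least one edge (e.g. c–b), it is not an edgeless graph, so tw(G) ≥ 1. Combining the bounds, tw(G) = 1.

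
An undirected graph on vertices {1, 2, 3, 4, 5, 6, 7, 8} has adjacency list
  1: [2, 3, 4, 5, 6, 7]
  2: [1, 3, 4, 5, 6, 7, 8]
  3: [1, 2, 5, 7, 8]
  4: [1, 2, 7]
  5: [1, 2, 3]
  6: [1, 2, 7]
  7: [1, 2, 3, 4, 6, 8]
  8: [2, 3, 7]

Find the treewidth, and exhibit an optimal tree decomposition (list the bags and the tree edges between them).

The largest bag has 4 vertices, giving width 3; this decomposition certifies tw(G) ≤ 3. On the other hand G contains the 4-clique {2, 3, 7, 8}. A clique must lie in a single bag of any decomposition, so no decomposition can have width below 3. Hence tw(G) = 3 exactly.

Treewidth 3.
One optimal decomposition is:
Bags: B1 = {1, 2, 6, 7}  B2 = {1, 2, 3, 7}  B3 = {2, 3, 7, 8}  B4 = {1, 2, 4, 7}  B5 = {1, 2, 3, 5}
Tree: B1–B2, B2–B3, B1–B4, B2–B5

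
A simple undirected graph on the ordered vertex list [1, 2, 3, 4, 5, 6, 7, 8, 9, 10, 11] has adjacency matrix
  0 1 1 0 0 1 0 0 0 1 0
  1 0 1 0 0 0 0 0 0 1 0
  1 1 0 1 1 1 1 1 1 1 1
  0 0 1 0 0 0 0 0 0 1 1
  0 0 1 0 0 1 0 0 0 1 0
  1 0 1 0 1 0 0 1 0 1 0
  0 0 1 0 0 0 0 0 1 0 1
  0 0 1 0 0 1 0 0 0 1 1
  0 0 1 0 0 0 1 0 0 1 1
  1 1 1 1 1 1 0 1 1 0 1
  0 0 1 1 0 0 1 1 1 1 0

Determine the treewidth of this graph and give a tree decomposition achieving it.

Treewidth 3.
One optimal decomposition is:
Bags: B1 = {3, 9, 10, 11}  B2 = {3, 8, 10, 11}  B3 = {3, 7, 9, 11}  B4 = {3, 6, 8, 10}  B5 = {3, 4, 10, 11}  B6 = {1, 3, 6, 10}  B7 = {1, 2, 3, 10}  B8 = {3, 5, 6, 10}
Tree: B1–B2, B1–B3, B2–B4, B2–B5, B4–B6, B6–B7, B4–B8

The largest bag has 4 vertices, giving width 3; this decomposition certifies tw(G) ≤ 3. Conversely, {1, 2, 3, 10} is a clique of size 4, and the vertices of any clique must share a bag in every tree decomposition; so some bag has ≥ 4 vertices and tw(G) ≥ 3. Combining the bounds, tw(G) = 3.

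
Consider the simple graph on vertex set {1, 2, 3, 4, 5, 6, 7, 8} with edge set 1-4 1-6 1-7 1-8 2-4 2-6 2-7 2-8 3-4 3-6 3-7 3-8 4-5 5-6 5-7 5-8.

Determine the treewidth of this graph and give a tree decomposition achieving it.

Treewidth 4.
Bags: B1 = {1, 2, 3, 5, 8}  B2 = {1, 2, 3, 5, 6}  B3 = {1, 2, 3, 4, 5}  B4 = {1, 2, 3, 5, 7}
Tree: B1–B2, B2–B3, B3–B4

The largest bag has 5 vertices, giving width 4; this decomposition certifies tw(G) ≤ 4. For the lower bound: the 5 vertex sets {5,8}, {2,6}, {3,4}, {1}, {7} are disjoint, each induces a connected subgraph, and every pair is joined by at least one edge of G. Contracting each set to a single vertex therefore yields K_{5} as a minor, and since treewidth is minor-monotone, tw(G) ≥ tw(K_{5}) = 4. The upper and lower bounds meet at 4, so that is the treewidth.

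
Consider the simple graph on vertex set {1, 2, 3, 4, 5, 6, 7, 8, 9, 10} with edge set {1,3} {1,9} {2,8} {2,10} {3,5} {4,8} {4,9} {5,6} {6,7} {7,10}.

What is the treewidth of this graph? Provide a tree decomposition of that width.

Each bag holds 3 vertices, so the decomposition has width 2, which upper-bounds the treewidth. The edges 4–8–2–10–7–6–5–3–1–9–4 form a cycle, so G is not a tree and its treewidth is at least 2. The upper and lower bounds meet at 2, so that is the treewidth.

Treewidth 2.
One optimal decomposition is:
Bags: B1 = {2, 4, 8}  B2 = {2, 4, 10}  B3 = {4, 7, 10}  B4 = {4, 6, 7}  B5 = {4, 5, 6}  B6 = {3, 4, 5}  B7 = {1, 3, 4}  B8 = {1, 4, 9}
Tree: B1–B2, B2–B3, B3–B4, B4–B5, B5–B6, B6–B7, B7–B8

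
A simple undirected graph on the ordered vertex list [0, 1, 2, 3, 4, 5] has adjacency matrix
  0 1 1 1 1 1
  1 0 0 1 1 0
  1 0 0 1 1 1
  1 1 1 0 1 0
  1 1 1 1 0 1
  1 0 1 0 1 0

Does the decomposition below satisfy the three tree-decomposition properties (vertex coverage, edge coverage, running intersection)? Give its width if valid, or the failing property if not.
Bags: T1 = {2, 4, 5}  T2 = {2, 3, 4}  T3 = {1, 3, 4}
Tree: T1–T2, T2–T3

A tree decomposition must satisfy three properties: every vertex lies in some bag; for every edge, both endpoints lie together in some bag; and for every vertex, the bags containing it form a connected subtree. Here vertex 0 appears in no bag, so the decomposition is invalid.

No — vertex 0 appears in no bag.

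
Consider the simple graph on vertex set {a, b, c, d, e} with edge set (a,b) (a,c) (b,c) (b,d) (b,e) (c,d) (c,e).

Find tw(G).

A width-2 tree decomposition is:
Bags: B1 = {a, b, c}  B2 = {b, c, d}  B3 = {b, c, e}
Tree: B1–B2, B2–B3
Each bag holds 3 vertices, so the decomposition has width 2, which upper-bounds the treewidth. Conversely, {b, c, d} is a clique of size 3, and the vertices of any clique must share a bag in every tree decomposition; so some bag has ≥ 3 vertices and tw(G) ≥ 2. Hence tw(G) = 2 exactly.

2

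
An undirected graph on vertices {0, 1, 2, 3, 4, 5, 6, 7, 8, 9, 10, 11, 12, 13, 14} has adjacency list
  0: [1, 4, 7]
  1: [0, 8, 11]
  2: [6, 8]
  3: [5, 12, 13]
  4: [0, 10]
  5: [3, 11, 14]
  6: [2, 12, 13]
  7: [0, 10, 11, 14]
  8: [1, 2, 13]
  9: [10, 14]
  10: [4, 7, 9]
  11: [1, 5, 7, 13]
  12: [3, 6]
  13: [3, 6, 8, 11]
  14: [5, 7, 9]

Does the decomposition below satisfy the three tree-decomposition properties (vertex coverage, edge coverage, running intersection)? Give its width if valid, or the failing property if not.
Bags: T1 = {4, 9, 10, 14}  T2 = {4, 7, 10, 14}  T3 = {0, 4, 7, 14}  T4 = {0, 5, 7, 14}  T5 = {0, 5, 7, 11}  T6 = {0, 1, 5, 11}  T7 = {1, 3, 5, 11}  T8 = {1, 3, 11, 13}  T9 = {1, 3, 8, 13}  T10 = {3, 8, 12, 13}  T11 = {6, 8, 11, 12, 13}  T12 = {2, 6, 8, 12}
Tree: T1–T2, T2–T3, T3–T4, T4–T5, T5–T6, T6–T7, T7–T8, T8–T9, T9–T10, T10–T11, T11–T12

No — bags containing vertex 11 are not connected in the tree.

A tree decomposition must satisfy three properties: every vertex lies in some bag; for every edge, both endpoints lie together in some bag; and for every vertex, the bags containing it form a connected subtree. Here bags containing vertex 11 are not connected in the tree, so the decomposition is invalid.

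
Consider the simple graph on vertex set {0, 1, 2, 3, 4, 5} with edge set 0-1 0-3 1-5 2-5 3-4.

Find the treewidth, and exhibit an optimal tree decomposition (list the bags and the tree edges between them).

Treewidth 1.
One optimal decomposition is:
Bags: B1 = {3, 4}  B2 = {0, 3}  B3 = {0, 1}  B4 = {1, 5}  B5 = {2, 5}
Tree: B1–B2, B2–B3, B3–B4, B4–B5

Each bag holds 2 vertices, so the decomposition has width 1, which upper-bounds the treewidth. Since G has at least one edge (e.g. 4–3), it is not an edgeless graph, so tw(G) ≥ 1. The upper and lower bounds meet at 1, so that is the treewidth.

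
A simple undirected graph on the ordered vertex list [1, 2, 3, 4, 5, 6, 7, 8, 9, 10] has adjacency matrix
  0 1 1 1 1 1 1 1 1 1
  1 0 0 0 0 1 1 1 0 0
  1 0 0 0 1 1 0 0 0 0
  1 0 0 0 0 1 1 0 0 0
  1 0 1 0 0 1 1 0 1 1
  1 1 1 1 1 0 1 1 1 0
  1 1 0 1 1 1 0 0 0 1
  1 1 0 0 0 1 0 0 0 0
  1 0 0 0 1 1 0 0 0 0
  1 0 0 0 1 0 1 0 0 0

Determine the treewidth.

A width-3 tree decomposition is:
Bags: B1 = {1, 5, 6, 9}  B2 = {1, 5, 6, 7}  B3 = {1, 3, 5, 6}  B4 = {1, 2, 6, 7}  B5 = {1, 4, 6, 7}  B6 = {1, 5, 7, 10}  B7 = {1, 2, 6, 8}
Tree: B1–B2, B2–B3, B2–B4, B2–B5, B2–B6, B4–B7
Every bag has size at most 4, so the width is 4 − 1 = 3 and tw(G) ≤ 3. On the other hand G contains the 4-clique {1, 5, 7, 10}. A clique must lie in a single bag of any decomposition, so no decomposition can have width below 3. The upper and lower bounds meet at 3, so that is the treewidth.

3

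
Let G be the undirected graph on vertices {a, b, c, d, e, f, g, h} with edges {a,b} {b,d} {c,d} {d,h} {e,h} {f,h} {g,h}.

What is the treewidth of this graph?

A width-1 tree decomposition is:
Bags: B1 = {d, h}  B2 = {b, d}  B3 = {e, h}  B4 = {g, h}  B5 = {a, b}  B6 = {c, d}  B7 = {f, h}
Tree: B1–B2, B1–B3, B3–B4, B2–B5, B2–B6, B1–B7
Every bag has size at most 2, so the width is 2 − 1 = 1 and tw(G) ≤ 1. Since G has at least one edge (e.g. d–h), it is not an edgeless graph, so tw(G) ≥ 1. The upper and lower bounds meet at 1, so that is the treewidth.

1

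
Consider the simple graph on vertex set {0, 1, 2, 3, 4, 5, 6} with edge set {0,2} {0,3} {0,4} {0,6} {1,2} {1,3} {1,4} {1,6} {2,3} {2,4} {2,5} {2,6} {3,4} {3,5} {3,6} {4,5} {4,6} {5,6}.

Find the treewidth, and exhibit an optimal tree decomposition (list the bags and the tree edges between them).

Every bag has size at most 5, so the width is 5 − 1 = 4 and tw(G) ≤ 4. Conversely, {0, 2, 3, 4, 6} is a clique of size 5, and the vertices of any clique must share a bag in every tree decomposition; so some bag has ≥ 5 vertices and tw(G) ≥ 4. Therefore the treewidth is 4.

Treewidth 4.
One optimal decomposition is:
Bags: B1 = {1, 2, 3, 4, 6}  B2 = {0, 2, 3, 4, 6}  B3 = {2, 3, 4, 5, 6}
Tree: B1–B2, B1–B3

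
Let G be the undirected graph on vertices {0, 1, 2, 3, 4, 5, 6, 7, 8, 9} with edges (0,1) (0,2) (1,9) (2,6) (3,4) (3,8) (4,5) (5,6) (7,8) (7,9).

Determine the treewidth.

A width-2 tree decomposition is:
Bags: B1 = {2, 5, 6}  B2 = {2, 4, 5}  B3 = {2, 3, 4}  B4 = {2, 3, 8}  B5 = {2, 7, 8}  B6 = {2, 7, 9}  B7 = {1, 2, 9}  B8 = {0, 1, 2}
Tree: B1–B2, B2–B3, B3–B4, B4–B5, B5–B6, B6–B7, B7–B8
Each bag holds 3 vertices, so the decomposition has width 2, which upper-bounds the treewidth. For the lower bound, G contains the cycle 2–6–5–4–3–8–7–9–1–0–2, so G is not a forest; only forests have treewidth ≤ 1, hence tw(G) ≥ 2. Combining the bounds, tw(G) = 2.

2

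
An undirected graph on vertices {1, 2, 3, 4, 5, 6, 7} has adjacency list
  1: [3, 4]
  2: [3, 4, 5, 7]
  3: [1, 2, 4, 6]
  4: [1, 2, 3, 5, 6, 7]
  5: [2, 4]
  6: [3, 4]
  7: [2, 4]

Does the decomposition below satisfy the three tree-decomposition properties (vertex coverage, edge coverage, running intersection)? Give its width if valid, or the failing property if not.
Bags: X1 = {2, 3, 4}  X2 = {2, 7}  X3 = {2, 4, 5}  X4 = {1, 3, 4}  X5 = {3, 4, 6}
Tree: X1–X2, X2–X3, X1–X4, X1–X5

No — edge (4,7) lies in no bag.

A tree decomposition must satisfy three properties: every vertex lies in some bag; for every edge, both endpoints lie together in some bag; and for every vertex, the bags containing it form a connected subtree. Here edge (4,7) lies in no bag, so the decomposition is invalid.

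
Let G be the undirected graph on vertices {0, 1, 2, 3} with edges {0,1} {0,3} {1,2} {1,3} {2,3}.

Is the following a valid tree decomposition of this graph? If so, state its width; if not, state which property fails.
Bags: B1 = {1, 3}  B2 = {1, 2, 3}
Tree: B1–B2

A tree decomposition must satisfy three properties: every vertex lies in some bag; for every edge, both endpoints lie together in some bag; and for every vertex, the bags containing it form a connected subtree. Here vertex 0 appears in no bag, so the decomposition is invalid.

No — vertex 0 appears in no bag.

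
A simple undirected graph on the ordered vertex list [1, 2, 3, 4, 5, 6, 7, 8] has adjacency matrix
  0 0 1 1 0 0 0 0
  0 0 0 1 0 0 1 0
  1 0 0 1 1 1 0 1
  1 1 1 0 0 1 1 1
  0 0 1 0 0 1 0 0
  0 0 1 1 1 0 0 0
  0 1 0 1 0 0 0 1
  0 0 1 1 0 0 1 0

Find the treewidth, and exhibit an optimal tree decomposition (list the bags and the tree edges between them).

Treewidth 2.
One such decomposition:
Bags: B1 = {3, 4, 8}  B2 = {3, 4, 6}  B3 = {3, 5, 6}  B4 = {4, 7, 8}  B5 = {2, 4, 7}  B6 = {1, 3, 4}
Tree: B1–B2, B2–B3, B1–B4, B4–B5, B1–B6

The largest bag has 3 vertices, giving width 2; this decomposition certifies tw(G) ≤ 2. For the lower bound, the 3 vertices {2, 4, 7} are pairwise adjacent, and any tree decomposition puts a clique entirely inside one bag — forcing width ≥ 2. Hence tw(G) = 2 exactly.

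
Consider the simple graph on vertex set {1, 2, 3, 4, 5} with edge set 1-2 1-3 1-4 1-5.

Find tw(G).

1

A width-1 tree decomposition is:
Bags: B1 = {1, 5}  B2 = {1, 2}  B3 = {1, 3}  B4 = {1, 4}
Tree: B1–B2, B1–B3, B1–B4
Every bag has size at most 2, so the width is 2 − 1 = 1 and tw(G) ≤ 1. Since G has at least one edge (e.g. 1–5), it is not an edgeless graph, so tw(G) ≥ 1. Hence tw(G) = 1 exactly.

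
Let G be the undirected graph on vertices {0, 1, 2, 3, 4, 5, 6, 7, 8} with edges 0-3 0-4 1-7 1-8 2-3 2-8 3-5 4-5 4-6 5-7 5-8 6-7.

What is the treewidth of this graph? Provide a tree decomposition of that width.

Every bag has size at most 4, so the width is 4 − 1 = 3 and tw(G) ≤ 3. For the lower bound: the 4 vertex sets {0,2,3}, {8}, {5}, {1,4,6,7} are disjoint, each induces a connected subgraph, and every pair is joined by at least one edge of G. Contracting each set to a single vertex therefore yields K_{4} as a minor, and since treewidth is minor-monotone, tw(G) ≥ tw(K_{4}) = 3. The upper and lower bounds meet at 3, so that is the treewidth.

Treewidth 3.
One such decomposition:
Bags: B1 = {0, 2, 3, 8}  B2 = {0, 3, 5, 8}  B3 = {0, 4, 5, 8}  B4 = {1, 4, 5, 8}  B5 = {1, 4, 5, 7}  B6 = {1, 4, 6, 7}
Tree: B1–B2, B2–B3, B3–B4, B4–B5, B5–B6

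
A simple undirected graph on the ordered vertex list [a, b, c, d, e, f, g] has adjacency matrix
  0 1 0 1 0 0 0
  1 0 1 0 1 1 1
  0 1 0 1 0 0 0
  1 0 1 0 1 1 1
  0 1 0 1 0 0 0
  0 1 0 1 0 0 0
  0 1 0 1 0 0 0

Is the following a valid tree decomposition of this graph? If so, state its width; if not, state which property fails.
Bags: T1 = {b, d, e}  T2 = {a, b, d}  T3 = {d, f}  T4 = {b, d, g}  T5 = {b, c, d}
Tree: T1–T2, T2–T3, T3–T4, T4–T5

No — edge (b,f) lies in no bag.

A tree decomposition must satisfy three properties: every vertex lies in some bag; for every edge, both endpoints lie together in some bag; and for every vertex, the bags containing it form a connected subtree. Here edge (b,f) lies in no bag, so the decomposition is invalid.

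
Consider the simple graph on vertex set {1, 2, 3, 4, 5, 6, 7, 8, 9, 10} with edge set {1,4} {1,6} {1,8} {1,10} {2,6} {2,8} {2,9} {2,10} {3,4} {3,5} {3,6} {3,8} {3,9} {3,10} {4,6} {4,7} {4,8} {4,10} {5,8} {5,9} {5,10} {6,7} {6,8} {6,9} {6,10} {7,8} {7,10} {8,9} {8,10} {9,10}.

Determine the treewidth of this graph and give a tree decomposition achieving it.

Treewidth 4.
Bags: B1 = {4, 6, 7, 8, 10}  B2 = {3, 4, 6, 8, 10}  B3 = {3, 6, 8, 9, 10}  B4 = {2, 6, 8, 9, 10}  B5 = {3, 5, 8, 9, 10}  B6 = {1, 4, 6, 8, 10}
Tree: B1–B2, B2–B3, B3–B4, B3–B5, B2–B6

Every bag has size at most 5, so the width is 5 − 1 = 4 and tw(G) ≤ 4. On the other hand G contains the 5-clique {3, 5, 8, 9, 10}. A clique must lie in a single bag of any decomposition, so no decomposition can have width below 4. Therefore the treewidth is 4.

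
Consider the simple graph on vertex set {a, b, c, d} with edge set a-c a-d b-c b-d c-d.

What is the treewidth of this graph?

2

A width-2 tree decomposition is:
Bags: B1 = {a, c, d}  B2 = {b, c, d}
Tree: B1–B2
Every bag has size at most 3, so the width is 3 − 1 = 2 and tw(G) ≤ 2. On the other hand G contains the 3-clique {a, c, d}. A clique must lie in a single bag of any decomposition, so no decomposition can have width below 2. Therefore the treewidth is 2.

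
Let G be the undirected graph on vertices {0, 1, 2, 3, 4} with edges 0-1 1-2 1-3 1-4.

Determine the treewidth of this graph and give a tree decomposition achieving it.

Each bag holds 2 vertices, so the decomposition has width 1, which upper-bounds the treewidth. Any graph with an edge has treewidth ≥ 1, and G has the edge 1–0. Combining the bounds, tw(G) = 1.

Treewidth 1.
Bags: B1 = {0, 1}  B2 = {1, 3}  B3 = {1, 2}  B4 = {1, 4}
Tree: B1–B2, B2–B3, B3–B4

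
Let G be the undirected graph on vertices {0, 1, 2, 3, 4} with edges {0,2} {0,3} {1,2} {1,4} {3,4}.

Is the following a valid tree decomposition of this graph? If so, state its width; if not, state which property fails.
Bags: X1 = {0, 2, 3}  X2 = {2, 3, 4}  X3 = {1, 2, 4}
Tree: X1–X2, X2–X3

Checking the three conditions: (i) the bags cover all of {0, 1, 2, 3, 4}; (ii) for each edge, some bag contains both endpoints; (iii) the bags containing any fixed vertex form a subtree. All hold, so the decomposition is valid with width 3 − 1 = 2.

Yes; width 2.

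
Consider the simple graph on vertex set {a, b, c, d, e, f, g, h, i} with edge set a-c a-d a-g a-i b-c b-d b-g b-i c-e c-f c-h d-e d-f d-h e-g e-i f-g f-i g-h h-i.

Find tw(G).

4

A width-4 tree decomposition is:
Bags: B1 = {b, c, d, g, i}  B2 = {c, d, f, g, i}  B3 = {c, d, e, g, i}  B4 = {c, d, g, h, i}  B5 = {a, c, d, g, i}
Tree: B1–B2, B2–B3, B3–B4, B4–B5
The largest bag has 5 vertices, giving width 4; this decomposition certifies tw(G) ≤ 4. For the lower bound: the 5 vertex sets {b,d}, {c,f}, {e,i}, {g}, {h} are disjoint, each induces a connected subgraph, and every pair is joined by at least one edge of G. Contracting each set to a single vertex therefore yields K_{5} as a minor, and since treewidth is minor-monotone, tw(G) ≥ tw(K_{5}) = 4. Therefore the treewidth is 4.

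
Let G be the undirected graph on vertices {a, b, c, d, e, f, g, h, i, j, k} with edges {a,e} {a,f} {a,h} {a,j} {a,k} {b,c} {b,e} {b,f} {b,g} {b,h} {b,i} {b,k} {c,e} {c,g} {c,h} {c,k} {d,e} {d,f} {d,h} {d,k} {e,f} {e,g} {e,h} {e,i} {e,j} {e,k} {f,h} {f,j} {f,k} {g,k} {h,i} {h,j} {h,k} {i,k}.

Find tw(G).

A width-4 tree decomposition is:
Bags: B1 = {b, e, f, h, k}  B2 = {b, c, e, h, k}  B3 = {b, c, e, g, k}  B4 = {a, e, f, h, k}  B5 = {a, e, f, h, j}  B6 = {b, e, h, i, k}  B7 = {d, e, f, h, k}
Tree: B1–B2, B2–B3, B1–B4, B4–B5, B1–B6, B4–B7
The largest bag has 5 vertices, giving width 4; this decomposition certifies tw(G) ≤ 4. Conversely, {b, c, e, g, k} is a clique of size 5, and the vertices of any clique must share a bag in every tree decomposition; so some bag has ≥ 5 vertices and tw(G) ≥ 4. Therefore the treewidth is 4.

4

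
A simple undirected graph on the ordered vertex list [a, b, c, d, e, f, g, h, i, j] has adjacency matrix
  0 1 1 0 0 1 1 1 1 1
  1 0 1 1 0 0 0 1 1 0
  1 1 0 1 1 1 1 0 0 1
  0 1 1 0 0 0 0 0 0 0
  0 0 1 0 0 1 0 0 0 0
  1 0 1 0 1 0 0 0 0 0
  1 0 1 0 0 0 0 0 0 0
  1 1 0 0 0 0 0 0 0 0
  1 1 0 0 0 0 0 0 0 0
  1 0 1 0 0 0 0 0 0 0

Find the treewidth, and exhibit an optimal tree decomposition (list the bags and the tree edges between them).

Treewidth 2.
One such decomposition:
Bags: B1 = {a, c, f}  B2 = {a, c, j}  B3 = {a, c, g}  B4 = {a, b, c}  B5 = {c, e, f}  B6 = {a, b, i}  B7 = {a, b, h}  B8 = {b, c, d}
Tree: B1–B2, B1–B3, B2–B4, B1–B5, B4–B6, B6–B7, B4–B8

The largest bag has 3 vertices, giving width 2; this decomposition certifies tw(G) ≤ 2. For the lower bound, the 3 vertices {a, b, h} are pairwise adjacent, and any tree decomposition puts a clique entirely inside one bag — forcing width ≥ 2. The upper and lower bounds meet at 2, so that is the treewidth.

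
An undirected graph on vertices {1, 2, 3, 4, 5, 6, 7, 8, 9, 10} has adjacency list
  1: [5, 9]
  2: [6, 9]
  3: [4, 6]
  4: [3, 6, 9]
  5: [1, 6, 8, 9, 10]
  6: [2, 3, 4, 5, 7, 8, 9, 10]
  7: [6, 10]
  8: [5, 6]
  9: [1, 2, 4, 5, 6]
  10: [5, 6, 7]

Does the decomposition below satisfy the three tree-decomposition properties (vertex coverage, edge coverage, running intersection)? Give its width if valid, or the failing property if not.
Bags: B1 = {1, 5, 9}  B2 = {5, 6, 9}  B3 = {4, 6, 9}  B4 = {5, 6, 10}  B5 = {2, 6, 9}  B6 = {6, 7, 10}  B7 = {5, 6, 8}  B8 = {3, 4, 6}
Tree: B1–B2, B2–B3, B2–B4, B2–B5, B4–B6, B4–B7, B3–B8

Yes; width 2.

Checking the three conditions: (i) the bags cover all of {1, 2, 3, 4, 5, 6, 7, 8, 9, 10}; (ii) for each edge, some bag contains both endpoints; (iii) the bags containing any fixed vertex form a subtree. All hold, so the decomposition is valid with width 3 − 1 = 2.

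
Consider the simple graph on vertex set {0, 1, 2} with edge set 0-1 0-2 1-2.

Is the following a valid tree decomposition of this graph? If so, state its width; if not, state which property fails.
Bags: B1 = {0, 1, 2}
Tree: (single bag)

Yes; width 2.

Vertex coverage: the bags together contain {0, 1, 2}, the full vertex set. Edge coverage: each edge of G has both endpoints in at least one bag. Running intersection: for every vertex, the bags containing it form a connected subtree. All three properties hold, so this is a valid tree decomposition of width max|bag| − 1 = 2, and hence tw(G) ≤ 2.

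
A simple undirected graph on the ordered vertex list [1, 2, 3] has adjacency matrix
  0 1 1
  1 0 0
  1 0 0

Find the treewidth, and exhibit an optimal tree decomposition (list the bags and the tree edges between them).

Treewidth 1.
One such decomposition:
Bags: B1 = {1, 3}  B2 = {1, 2}
Tree: B1–B2

The largest bag has 2 vertices, giving width 1; this decomposition certifies tw(G) ≤ 1. Any graph with an edge has treewidth ≥ 1, and G has the edge 3–1. Therefore the treewidth is 1.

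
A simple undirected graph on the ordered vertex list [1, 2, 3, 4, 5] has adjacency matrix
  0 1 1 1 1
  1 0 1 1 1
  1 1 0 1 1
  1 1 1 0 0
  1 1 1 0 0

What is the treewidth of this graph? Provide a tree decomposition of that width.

Treewidth 3.
One optimal decomposition is:
Bags: B1 = {1, 2, 3, 5}  B2 = {1, 2, 3, 4}
Tree: B1–B2

Each bag holds 4 vertices, so the decomposition has width 3, which upper-bounds the treewidth. For the lower bound, the 4 vertices {1, 2, 3, 4} are pairwise adjacent, and any tree decomposition puts a clique entirely inside one bag — forcing width ≥ 3. Combining the bounds, tw(G) = 3.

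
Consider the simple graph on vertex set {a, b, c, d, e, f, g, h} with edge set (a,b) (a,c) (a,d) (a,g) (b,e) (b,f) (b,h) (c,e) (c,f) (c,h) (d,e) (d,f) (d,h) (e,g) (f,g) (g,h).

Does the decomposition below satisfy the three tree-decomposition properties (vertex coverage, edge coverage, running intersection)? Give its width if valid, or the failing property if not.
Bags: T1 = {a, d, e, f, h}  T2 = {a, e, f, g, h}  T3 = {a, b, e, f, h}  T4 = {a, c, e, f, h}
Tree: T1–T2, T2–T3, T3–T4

Checking the three conditions: (i) the bags cover all of {a, b, c, d, e, f, g, h}; (ii) for each edge, some bag contains both endpoints; (iii) the bags containing any fixed vertex form a subtree. All hold, so the decomposition is valid with width 5 − 1 = 4.

Yes; width 4.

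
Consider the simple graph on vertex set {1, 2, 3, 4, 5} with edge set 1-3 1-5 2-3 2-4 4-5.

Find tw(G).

2

A width-2 tree decomposition is:
Bags: B1 = {1, 4, 5}  B2 = {1, 2, 4}  B3 = {1, 2, 3}
Tree: B1–B2, B2–B3
Each bag holds 3 vertices, so the decomposition has width 2, which upper-bounds the treewidth. The edges 1–5–4–2–3–1 form a cycle, so G is not a tree and its treewidth is at least 2. Combining the bounds, tw(G) = 2.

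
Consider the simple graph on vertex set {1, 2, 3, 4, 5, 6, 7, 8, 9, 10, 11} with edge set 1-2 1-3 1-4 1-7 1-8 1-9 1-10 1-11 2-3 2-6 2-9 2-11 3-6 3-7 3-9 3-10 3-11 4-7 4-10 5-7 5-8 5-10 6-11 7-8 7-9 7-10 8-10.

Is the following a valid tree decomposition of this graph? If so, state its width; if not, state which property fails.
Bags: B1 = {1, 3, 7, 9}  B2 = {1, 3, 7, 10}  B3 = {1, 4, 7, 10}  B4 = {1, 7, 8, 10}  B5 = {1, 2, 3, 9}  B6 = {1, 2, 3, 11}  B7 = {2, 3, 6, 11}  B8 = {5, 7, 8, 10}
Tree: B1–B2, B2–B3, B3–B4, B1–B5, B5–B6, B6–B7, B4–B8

Every vertex of G appears in some bag (union = {1, 2, 3, 4, 5, 6, 7, 8, 9, 10, 11}); every edge is covered by a bag; and for each vertex v the set of bags containing v is connected in the bag tree. The decomposition is therefore valid. The largest bag has 4 vertices, so the width is 3.

Yes; width 3.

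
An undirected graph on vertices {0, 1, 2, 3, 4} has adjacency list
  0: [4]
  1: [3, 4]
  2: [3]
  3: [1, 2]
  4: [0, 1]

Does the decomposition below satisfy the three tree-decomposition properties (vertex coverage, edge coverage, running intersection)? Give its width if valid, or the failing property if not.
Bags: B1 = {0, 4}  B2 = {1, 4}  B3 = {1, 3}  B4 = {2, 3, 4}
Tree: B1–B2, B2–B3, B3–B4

A tree decomposition must satisfy three properties: every vertex lies in some bag; for every edge, both endpoints lie together in some bag; and for every vertex, the bags containing it form a connected subtree. Here bags containing vertex 4 are not connected in the tree, so the decomposition is invalid.

No — bags containing vertex 4 are not connected in the tree.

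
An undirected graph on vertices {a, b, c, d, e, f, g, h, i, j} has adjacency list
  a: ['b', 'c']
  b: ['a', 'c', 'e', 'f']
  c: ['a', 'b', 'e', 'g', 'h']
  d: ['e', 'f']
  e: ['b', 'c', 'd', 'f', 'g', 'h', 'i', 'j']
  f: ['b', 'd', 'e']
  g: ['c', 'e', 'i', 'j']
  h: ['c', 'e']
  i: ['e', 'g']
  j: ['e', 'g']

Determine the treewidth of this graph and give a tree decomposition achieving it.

Treewidth 2.
One such decomposition:
Bags: B1 = {e, g, i}  B2 = {e, g, j}  B3 = {c, e, g}  B4 = {b, c, e}  B5 = {a, b, c}  B6 = {c, e, h}  B7 = {b, e, f}  B8 = {d, e, f}
Tree: B1–B2, B2–B3, B3–B4, B4–B5, B4–B6, B4–B7, B7–B8

Each bag holds 3 vertices, so the decomposition has width 2, which upper-bounds the treewidth. For the lower bound, the 3 vertices {d, e, f} are pairwise adjacent, and any tree decomposition puts a clique entirely inside one bag — forcing width ≥ 2. The upper and lower bounds meet at 2, so that is the treewidth.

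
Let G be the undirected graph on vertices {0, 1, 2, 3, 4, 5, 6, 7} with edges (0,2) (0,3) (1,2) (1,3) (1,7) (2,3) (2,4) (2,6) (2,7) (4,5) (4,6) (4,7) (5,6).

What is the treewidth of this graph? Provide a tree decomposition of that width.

The largest bag has 3 vertices, giving width 2; this decomposition certifies tw(G) ≤ 2. For the lower bound, the 3 vertices {0, 2, 3} are pairwise adjacent, and any tree decomposition puts a clique entirely inside one bag — forcing width ≥ 2. Therefore the treewidth is 2.

Treewidth 2.
One optimal decomposition is:
Bags: B1 = {2, 4, 7}  B2 = {2, 4, 6}  B3 = {1, 2, 7}  B4 = {1, 2, 3}  B5 = {0, 2, 3}  B6 = {4, 5, 6}
Tree: B1–B2, B1–B3, B3–B4, B4–B5, B2–B6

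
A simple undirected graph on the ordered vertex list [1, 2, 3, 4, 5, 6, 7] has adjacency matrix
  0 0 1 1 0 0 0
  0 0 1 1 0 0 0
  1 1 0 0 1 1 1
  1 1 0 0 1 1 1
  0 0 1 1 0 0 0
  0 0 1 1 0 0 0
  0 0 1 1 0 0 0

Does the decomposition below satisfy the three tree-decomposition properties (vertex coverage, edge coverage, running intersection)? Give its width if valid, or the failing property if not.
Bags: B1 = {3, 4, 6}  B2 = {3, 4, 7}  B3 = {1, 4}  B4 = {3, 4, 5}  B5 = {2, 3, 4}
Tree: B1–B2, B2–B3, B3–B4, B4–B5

A tree decomposition must satisfy three properties: every vertex lies in some bag; for every edge, both endpoints lie together in some bag; and for every vertex, the bags containing it form a connected subtree. Here edge (3,1) lies in no bag, so the decomposition is invalid.

No — edge (3,1) lies in no bag.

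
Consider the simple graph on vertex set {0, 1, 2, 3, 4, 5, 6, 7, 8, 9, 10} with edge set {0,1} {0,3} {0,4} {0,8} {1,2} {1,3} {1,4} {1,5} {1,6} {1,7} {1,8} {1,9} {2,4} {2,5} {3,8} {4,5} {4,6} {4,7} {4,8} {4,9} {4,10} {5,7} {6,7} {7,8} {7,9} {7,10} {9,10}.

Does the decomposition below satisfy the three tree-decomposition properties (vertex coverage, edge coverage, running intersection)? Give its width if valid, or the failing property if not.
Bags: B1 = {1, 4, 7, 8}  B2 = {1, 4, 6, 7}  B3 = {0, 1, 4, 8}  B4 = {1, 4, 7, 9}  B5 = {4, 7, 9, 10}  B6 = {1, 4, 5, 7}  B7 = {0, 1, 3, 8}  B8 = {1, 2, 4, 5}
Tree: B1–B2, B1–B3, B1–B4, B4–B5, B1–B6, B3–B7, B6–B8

Yes; width 3.

Checking the three conditions: (i) the bags cover all of {0, 1, 2, 3, 4, 5, 6, 7, 8, 9, 10}; (ii) for each edge, some bag contains both endpoints; (iii) the bags containing any fixed vertex form a subtree. All hold, so the decomposition is valid with width 4 − 1 = 3.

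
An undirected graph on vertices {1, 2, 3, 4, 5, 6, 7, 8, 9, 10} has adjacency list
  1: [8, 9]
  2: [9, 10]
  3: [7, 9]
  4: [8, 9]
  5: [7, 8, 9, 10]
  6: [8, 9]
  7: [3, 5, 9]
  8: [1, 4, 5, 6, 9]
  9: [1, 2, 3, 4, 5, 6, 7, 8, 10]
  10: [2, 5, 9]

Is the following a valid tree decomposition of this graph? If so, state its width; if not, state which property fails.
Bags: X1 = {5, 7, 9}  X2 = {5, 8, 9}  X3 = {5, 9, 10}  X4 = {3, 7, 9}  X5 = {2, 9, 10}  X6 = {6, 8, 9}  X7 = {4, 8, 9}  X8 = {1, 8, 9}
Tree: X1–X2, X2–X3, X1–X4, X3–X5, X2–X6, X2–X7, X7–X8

Yes; width 2.

Checking the three conditions: (i) the bags cover all of {1, 2, 3, 4, 5, 6, 7, 8, 9, 10}; (ii) for each edge, some bag contains both endpoints; (iii) the bags containing any fixed vertex form a subtree. All hold, so the decomposition is valid with width 3 − 1 = 2.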